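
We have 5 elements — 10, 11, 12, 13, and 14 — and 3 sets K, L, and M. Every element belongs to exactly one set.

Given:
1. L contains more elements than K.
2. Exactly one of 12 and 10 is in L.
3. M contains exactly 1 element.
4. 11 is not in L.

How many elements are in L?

3

From (4): 11 ∉ L.
Suppose 13 ∈ K: no assignment then satisfies all the clues, so 13 ∉ K.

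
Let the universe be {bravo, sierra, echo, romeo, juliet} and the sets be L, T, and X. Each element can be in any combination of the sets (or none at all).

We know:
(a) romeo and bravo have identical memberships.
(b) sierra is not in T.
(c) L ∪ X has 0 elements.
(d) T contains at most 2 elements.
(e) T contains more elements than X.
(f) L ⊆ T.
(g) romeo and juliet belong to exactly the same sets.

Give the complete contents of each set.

L = {}; T = {echo}; X = {}

From (b): sierra ∉ T.
(f) contrapositive: sierra ∉ L.
Suppose bravo ∈ L: no assignment then satisfies all the clues, so bravo ∉ L.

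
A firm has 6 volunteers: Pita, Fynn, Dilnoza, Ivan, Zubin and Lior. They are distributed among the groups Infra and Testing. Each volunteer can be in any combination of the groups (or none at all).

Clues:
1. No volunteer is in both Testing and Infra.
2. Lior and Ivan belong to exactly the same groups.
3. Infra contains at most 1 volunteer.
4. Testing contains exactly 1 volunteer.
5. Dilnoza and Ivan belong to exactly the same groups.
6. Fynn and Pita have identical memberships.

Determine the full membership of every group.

Infra = {}; Testing = {Zubin}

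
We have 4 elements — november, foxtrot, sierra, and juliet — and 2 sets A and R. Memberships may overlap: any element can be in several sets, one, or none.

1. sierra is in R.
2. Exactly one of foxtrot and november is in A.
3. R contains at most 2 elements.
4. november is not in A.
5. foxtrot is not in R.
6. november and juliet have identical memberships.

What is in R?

R = {sierra}

From (1): sierra ∈ R.
From (4): november ∉ A.
From (5): foxtrot ∉ R.
(2) (exactly one): foxtrot ∈ A.
(6): juliet matches november: juliet ∉ A.
Suppose november ∈ R: no assignment then satisfies all the clues, so november ∉ R.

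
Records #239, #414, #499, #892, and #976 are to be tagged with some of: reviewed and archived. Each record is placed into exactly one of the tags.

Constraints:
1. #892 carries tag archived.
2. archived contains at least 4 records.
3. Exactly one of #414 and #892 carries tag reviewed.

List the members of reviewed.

From (1): #892 ∈ archived.
(3) (exactly one): #414 ∈ reviewed.
(2): only 4 candidates remain for archived, so all are in.

reviewed = {#414}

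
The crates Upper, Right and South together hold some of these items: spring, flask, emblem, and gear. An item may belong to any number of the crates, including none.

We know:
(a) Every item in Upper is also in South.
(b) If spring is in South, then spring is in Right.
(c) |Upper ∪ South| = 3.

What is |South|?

3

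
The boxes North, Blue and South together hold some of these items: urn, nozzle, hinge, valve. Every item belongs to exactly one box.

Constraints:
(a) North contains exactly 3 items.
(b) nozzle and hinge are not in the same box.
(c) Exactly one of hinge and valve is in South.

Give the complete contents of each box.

North = {nozzle, urn, valve}; Blue = {}; South = {hinge}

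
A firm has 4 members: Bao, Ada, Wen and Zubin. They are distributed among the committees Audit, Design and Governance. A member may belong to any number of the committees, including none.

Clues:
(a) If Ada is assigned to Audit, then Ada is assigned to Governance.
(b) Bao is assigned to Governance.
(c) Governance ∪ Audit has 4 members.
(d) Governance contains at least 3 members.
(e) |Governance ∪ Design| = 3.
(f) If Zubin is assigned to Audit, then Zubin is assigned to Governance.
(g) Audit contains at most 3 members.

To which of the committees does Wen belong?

Wen: Audit

From (b): Bao ∈ Governance.
Suppose Wen ∉ Audit: no assignment then satisfies all the clues, so Wen ∈ Audit.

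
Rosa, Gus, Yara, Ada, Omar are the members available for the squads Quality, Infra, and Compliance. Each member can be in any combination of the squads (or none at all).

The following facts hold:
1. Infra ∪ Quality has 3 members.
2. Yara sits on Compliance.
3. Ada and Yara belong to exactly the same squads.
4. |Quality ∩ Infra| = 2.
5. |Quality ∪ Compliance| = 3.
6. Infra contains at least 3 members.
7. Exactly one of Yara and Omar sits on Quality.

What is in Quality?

Quality = {Ada, Yara}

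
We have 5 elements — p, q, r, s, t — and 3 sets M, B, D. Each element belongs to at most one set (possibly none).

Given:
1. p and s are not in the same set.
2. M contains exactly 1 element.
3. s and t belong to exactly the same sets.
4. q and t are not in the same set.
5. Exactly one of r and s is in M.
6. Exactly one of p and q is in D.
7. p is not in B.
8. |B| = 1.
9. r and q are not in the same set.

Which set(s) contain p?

p: D

From (7): p ∉ B.
Suppose p ∈ M: no assignment then satisfies all the clues, so p ∉ M.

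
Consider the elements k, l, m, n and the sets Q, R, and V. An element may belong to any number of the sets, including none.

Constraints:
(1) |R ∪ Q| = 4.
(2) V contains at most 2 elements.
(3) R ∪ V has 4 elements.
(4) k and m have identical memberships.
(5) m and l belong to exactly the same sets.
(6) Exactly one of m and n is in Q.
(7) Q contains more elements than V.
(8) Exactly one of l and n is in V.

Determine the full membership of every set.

Q = {k, l, m}; R = {k, l, m, n}; V = {n}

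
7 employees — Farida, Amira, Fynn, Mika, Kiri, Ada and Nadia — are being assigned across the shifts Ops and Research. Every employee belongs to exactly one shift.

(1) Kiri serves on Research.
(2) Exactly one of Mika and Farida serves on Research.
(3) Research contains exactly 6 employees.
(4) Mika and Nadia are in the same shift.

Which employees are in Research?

Research = {Ada, Amira, Fynn, Kiri, Mika, Nadia}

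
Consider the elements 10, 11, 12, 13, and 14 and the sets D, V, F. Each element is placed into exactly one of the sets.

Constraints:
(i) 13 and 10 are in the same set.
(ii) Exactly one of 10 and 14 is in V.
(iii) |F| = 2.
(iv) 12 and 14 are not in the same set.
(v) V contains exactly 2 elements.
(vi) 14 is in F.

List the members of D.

D = {12}

From (vi): 14 ∈ F.
(ii) (exactly one): 10 ∈ V.
(iv): 12 ∉ F.
(i): 13 matches 10: 13 ∉ D.
(i): 13 matches 10: 13 ∈ V.
(iii): only 2 candidates remain for F, so all are in.
(v): V already has 2, so the rest are out.
Only one set left: 12 ∈ D.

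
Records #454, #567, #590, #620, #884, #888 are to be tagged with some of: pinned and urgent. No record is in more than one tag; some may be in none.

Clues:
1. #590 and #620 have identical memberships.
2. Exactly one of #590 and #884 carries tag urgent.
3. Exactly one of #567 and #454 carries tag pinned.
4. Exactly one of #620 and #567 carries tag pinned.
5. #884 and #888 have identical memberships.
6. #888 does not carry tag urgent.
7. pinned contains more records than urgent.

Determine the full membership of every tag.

From (6): #888 ∉ urgent.
(5): #884 matches #888: #884 ∉ urgent.
(2) (exactly one): #590 ∈ urgent.
(1): #620 matches #590: #620 ∉ pinned.
(1): #620 matches #590: #620 ∈ urgent.
(4) (exactly one): #567 ∈ pinned.
(3) (exactly one): #454 ∉ pinned.
Suppose #454 ∈ urgent: no assignment then satisfies all the clues, so #454 ∉ urgent.

pinned = {#567, #884, #888}; urgent = {#590, #620}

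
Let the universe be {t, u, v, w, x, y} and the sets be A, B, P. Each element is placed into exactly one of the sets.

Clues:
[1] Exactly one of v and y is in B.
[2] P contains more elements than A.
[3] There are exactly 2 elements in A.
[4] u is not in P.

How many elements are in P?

3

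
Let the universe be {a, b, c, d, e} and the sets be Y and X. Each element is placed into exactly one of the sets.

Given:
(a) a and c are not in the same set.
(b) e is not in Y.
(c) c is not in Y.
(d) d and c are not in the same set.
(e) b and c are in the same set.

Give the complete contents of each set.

Y = {a, d}; X = {b, c, e}

From (b): e ∉ Y.
From (c): c ∉ Y.
(e): b matches c: b ∉ Y.
Only one set left: b ∈ X.
Only one set left: c ∈ X.
Only one set left: e ∈ X.
(a): a ∉ X.
(d): d ∉ X.
Only one set left: a ∈ Y.
Only one set left: d ∈ Y.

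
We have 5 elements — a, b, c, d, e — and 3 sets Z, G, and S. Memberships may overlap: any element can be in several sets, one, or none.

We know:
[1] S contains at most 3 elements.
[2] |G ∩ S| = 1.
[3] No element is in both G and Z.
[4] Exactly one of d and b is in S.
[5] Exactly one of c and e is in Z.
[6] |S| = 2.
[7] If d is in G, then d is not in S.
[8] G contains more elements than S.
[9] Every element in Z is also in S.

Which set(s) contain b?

b: G, S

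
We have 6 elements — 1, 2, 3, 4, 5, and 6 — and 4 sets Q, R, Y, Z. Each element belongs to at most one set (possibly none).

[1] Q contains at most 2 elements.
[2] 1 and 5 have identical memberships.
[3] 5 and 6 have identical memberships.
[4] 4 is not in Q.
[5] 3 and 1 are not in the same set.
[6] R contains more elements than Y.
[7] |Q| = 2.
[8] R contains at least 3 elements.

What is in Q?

Q = {2, 3}

From (4): 4 ∉ Q.
Suppose 1 ∈ Q: no assignment then satisfies all the clues, so 1 ∉ Q.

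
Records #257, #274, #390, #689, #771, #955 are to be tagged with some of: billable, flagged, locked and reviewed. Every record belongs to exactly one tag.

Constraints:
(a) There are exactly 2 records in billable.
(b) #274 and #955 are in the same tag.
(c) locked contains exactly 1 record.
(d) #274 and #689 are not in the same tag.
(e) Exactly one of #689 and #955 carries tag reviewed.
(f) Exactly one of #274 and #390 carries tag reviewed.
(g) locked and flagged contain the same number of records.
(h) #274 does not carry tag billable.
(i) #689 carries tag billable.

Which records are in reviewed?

From (h): #274 ∉ billable.
From (i): #689 ∈ billable.
(b): #955 matches #274: #955 ∉ billable.
(e) (exactly one): #955 ∈ reviewed.
(b): #274 matches #955: #274 ∉ flagged.
(b): #274 matches #955: #274 ∉ locked.
(b): #274 matches #955: #274 ∈ reviewed.
(f) (exactly one): #390 ∉ reviewed.
Suppose #257 ∈ reviewed: no assignment then satisfies all the clues, so #257 ∉ reviewed.

reviewed = {#274, #955}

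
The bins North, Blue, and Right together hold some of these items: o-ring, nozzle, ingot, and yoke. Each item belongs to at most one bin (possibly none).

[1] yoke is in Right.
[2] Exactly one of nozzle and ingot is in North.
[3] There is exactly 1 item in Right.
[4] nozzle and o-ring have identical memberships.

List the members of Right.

From (1): yoke ∈ Right.
(3): Right already has 1, so the rest are out.

Right = {yoke}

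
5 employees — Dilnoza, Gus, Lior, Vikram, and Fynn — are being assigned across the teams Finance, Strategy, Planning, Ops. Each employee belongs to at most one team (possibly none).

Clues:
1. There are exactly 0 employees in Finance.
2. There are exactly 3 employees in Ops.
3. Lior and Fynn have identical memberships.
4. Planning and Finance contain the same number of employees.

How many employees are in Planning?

(1): Finance already has 0, so the rest are out.
Suppose Dilnoza ∈ Planning: no assignment then satisfies all the clues, so Dilnoza ∉ Planning.

0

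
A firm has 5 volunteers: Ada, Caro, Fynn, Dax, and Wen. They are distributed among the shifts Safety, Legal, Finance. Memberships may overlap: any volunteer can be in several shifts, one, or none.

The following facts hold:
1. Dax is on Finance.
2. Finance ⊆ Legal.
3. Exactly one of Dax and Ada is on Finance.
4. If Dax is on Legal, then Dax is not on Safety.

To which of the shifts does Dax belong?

Dax: Finance, Legal

From (1): Dax ∈ Finance.
(2) with Dax ∈ Finance: Dax ∈ Legal.
(3) (exactly one): Ada ∉ Finance.
(4): Dax ∉ Safety.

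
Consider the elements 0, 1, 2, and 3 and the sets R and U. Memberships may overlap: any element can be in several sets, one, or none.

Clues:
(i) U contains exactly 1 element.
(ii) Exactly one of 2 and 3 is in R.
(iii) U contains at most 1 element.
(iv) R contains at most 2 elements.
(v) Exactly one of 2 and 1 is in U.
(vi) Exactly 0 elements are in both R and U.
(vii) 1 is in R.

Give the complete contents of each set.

R = {1, 3}; U = {2}

From (vii): 1 ∈ R.
Suppose 0 ∈ R: no assignment then satisfies all the clues, so 0 ∉ R.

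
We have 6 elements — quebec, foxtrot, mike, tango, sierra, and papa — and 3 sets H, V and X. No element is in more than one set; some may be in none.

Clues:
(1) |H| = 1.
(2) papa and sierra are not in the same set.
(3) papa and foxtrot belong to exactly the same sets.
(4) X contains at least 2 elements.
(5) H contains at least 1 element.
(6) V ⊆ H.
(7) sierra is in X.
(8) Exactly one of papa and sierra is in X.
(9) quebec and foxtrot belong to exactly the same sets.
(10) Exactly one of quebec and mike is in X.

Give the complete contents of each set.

H = {tango}; V = {}; X = {mike, sierra}

From (7): sierra ∈ X.
(2): papa ∉ X.
(3): foxtrot matches papa: foxtrot ∉ X.
(9): quebec matches foxtrot: quebec ∉ X.
(10) (exactly one): mike ∈ X.
Suppose quebec ∈ H: no assignment then satisfies all the clues, so quebec ∉ H.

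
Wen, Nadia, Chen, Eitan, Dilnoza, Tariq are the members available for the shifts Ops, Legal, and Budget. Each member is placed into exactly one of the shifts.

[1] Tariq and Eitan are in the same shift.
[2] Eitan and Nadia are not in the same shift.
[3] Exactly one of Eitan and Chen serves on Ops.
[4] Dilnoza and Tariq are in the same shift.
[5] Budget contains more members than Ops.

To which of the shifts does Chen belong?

Chen: Ops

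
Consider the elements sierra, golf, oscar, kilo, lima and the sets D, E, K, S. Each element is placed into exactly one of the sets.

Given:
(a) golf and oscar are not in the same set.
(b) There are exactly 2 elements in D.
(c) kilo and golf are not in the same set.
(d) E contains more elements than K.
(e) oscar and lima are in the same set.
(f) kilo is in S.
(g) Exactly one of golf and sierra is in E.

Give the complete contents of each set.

D = {lima, oscar}; E = {golf}; K = {}; S = {kilo, sierra}

From (f): kilo ∈ S.
(c): golf ∉ S.
Suppose sierra ∈ D: no assignment then satisfies all the clues, so sierra ∉ D.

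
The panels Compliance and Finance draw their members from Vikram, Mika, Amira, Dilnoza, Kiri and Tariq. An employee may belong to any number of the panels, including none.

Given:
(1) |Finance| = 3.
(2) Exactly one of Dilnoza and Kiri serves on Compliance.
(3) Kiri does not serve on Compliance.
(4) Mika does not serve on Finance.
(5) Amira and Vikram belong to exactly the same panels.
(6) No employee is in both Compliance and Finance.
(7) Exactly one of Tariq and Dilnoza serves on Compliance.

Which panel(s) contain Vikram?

From (3): Kiri ∉ Compliance.
From (4): Mika ∉ Finance.
(2) (exactly one): Dilnoza ∈ Compliance.
(6) (disjoint): Dilnoza ∉ Finance.
(7) (exactly one): Tariq ∉ Compliance.
Suppose Vikram ∈ Compliance: no assignment then satisfies all the clues, so Vikram ∉ Compliance.

Vikram: Finance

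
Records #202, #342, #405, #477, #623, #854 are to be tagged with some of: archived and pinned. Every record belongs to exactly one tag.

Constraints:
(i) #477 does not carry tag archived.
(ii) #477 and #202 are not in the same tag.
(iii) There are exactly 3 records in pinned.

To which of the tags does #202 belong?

#202: archived

From (i): #477 ∉ archived.
Only one tag left: #477 ∈ pinned.
(ii): #202 ∉ pinned.
Only one tag left: #202 ∈ archived.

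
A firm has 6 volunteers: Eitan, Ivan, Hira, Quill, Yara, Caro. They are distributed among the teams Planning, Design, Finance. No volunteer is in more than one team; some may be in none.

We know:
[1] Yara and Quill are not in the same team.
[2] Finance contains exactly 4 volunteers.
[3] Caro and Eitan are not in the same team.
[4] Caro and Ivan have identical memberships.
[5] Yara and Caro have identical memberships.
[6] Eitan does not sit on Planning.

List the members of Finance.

Finance = {Caro, Hira, Ivan, Yara}

From (6): Eitan ∉ Planning.
Suppose Eitan ∈ Finance: no assignment then satisfies all the clues, so Eitan ∉ Finance.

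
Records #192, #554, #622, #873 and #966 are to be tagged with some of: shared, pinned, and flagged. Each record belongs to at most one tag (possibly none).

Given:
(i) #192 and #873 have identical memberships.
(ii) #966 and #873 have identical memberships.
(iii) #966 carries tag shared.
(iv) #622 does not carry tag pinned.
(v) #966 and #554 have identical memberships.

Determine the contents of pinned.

pinned = {}

From (iii): #966 ∈ shared.
From (iv): #622 ∉ pinned.
(ii): #873 matches #966: #873 ∈ shared.
(v): #554 matches #966: #554 ∈ shared.
(i): #192 matches #873: #192 ∈ shared.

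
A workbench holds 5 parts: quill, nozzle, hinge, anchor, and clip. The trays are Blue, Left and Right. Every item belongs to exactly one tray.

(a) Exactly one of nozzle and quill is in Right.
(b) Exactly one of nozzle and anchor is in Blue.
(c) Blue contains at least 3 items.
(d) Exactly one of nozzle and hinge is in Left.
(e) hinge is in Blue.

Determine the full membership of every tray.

Blue = {anchor, clip, hinge}; Left = {nozzle}; Right = {quill}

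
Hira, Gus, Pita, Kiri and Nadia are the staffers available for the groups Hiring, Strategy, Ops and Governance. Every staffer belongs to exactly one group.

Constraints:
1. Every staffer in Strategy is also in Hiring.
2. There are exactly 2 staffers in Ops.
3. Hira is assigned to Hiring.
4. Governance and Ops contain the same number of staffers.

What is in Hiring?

Hiring = {Hira}

From (3): Hira ∈ Hiring.
Suppose Gus ∈ Hiring: no assignment then satisfies all the clues, so Gus ∉ Hiring.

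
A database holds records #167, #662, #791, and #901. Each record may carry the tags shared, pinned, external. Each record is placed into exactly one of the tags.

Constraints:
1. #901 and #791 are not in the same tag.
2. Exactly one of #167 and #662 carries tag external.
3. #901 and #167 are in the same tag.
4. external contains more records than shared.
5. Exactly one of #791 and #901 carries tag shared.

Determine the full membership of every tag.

shared = {#791}; pinned = {#662}; external = {#167, #901}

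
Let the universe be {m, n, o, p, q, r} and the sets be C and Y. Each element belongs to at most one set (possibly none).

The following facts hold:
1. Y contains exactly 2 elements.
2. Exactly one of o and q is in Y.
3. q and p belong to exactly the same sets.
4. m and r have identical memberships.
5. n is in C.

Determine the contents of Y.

From (5): n ∈ C.
Suppose m ∈ Y: no assignment then satisfies all the clues, so m ∉ Y.

Y = {p, q}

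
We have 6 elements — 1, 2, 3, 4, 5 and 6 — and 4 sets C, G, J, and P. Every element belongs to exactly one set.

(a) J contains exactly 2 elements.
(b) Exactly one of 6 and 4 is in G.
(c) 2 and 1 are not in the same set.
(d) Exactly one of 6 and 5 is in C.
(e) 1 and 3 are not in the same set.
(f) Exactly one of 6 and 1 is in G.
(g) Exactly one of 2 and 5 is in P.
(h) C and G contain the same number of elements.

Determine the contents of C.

C = {5}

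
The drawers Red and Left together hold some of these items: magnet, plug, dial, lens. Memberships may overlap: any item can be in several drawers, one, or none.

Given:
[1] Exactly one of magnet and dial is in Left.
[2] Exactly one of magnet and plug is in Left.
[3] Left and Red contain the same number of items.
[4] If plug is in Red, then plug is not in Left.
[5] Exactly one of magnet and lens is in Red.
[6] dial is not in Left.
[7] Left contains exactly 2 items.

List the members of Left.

From (6): dial ∉ Left.
(1) (exactly one): magnet ∈ Left.
(2) (exactly one): plug ∉ Left.
(7): only 2 candidates remain for Left, so all are in.

Left = {lens, magnet}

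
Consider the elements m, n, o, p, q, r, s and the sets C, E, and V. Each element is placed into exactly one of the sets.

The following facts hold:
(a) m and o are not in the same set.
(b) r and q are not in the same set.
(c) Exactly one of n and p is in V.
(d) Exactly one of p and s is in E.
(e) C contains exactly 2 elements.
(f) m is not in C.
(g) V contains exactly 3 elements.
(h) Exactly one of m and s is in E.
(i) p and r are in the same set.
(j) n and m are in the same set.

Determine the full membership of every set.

C = {p, r}; E = {o, s}; V = {m, n, q}

From (f): m ∉ C.
(j): n matches m: n ∉ C.
Suppose m ∈ E: no assignment then satisfies all the clues, so m ∉ E.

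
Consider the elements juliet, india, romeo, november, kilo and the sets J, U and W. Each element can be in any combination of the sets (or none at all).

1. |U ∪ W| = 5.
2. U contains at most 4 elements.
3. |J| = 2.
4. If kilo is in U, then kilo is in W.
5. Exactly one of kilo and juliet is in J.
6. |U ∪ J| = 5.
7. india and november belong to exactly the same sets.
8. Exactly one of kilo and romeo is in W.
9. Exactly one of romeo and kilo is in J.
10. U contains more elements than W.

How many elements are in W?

2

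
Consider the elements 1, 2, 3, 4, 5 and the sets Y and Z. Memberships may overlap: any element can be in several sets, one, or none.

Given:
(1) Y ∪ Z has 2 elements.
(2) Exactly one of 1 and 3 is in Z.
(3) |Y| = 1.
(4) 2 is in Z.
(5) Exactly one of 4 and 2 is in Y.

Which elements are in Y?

From (4): 2 ∈ Z.
Suppose 1 ∈ Y: no assignment then satisfies all the clues, so 1 ∉ Y.

Y = {2}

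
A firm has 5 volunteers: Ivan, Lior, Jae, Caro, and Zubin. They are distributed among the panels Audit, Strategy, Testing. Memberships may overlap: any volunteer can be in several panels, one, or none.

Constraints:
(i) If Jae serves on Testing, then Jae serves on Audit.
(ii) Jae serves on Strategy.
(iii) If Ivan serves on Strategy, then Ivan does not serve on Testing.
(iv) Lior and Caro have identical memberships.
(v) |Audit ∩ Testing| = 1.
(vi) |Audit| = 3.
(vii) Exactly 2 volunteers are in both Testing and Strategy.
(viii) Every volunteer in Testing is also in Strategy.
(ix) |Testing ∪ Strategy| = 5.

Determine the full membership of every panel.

Audit = {Caro, Jae, Lior}; Strategy = {Caro, Ivan, Jae, Lior, Zubin}; Testing = {Jae, Zubin}

From (ii): Jae ∈ Strategy.
Suppose Ivan ∈ Audit: no assignment then satisfies all the clues, so Ivan ∉ Audit.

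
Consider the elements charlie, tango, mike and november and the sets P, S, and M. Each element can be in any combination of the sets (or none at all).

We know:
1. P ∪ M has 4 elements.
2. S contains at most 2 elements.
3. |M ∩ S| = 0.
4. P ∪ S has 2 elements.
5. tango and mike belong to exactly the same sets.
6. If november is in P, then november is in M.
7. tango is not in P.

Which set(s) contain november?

november: M, P

From (7): tango ∉ P.
(5): mike matches tango: mike ∉ P.
Suppose november ∉ P: no assignment then satisfies all the clues, so november ∈ P.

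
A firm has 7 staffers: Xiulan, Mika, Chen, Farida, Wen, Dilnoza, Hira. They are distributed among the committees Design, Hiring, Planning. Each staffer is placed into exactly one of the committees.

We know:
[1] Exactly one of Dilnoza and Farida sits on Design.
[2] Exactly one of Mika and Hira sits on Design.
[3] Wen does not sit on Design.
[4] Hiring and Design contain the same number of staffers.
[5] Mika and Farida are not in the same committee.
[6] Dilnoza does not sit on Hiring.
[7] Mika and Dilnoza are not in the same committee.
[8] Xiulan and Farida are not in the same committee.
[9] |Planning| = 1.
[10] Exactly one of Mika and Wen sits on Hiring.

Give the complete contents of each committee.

Design = {Dilnoza, Hira, Xiulan}; Hiring = {Chen, Farida, Wen}; Planning = {Mika}

From (3): Wen ∉ Design.
From (6): Dilnoza ∉ Hiring.
Suppose Xiulan ∉ Design: no assignment then satisfies all the clues, so Xiulan ∈ Design.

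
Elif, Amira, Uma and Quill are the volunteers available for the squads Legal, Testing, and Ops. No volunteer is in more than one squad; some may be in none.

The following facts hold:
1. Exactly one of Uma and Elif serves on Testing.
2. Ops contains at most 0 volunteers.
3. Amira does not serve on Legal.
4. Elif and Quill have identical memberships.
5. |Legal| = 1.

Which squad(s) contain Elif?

Elif: Testing

From (3): Amira ∉ Legal.
(2): Ops already has 0, so the rest are out.
Suppose Elif ∈ Legal: no assignment then satisfies all the clues, so Elif ∉ Legal.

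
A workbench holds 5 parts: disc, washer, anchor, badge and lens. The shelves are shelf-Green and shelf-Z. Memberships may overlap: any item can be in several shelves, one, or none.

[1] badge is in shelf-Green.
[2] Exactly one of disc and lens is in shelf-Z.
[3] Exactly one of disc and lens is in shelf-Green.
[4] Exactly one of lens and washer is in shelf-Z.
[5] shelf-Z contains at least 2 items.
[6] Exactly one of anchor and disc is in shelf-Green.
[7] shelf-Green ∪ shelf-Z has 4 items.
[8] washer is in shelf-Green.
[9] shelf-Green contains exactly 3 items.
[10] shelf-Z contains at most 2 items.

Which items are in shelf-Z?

From (1): badge ∈ shelf-Green.
From (8): washer ∈ shelf-Green.
Suppose disc ∈ shelf-Z: no assignment then satisfies all the clues, so disc ∉ shelf-Z.

shelf-Z = {badge, lens}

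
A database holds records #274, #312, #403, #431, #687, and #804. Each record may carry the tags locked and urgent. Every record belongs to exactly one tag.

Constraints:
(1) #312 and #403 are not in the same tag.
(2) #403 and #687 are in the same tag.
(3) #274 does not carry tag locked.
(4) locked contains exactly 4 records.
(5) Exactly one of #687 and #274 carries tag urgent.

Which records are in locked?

From (3): #274 ∉ locked.
Only one tag left: #274 ∈ urgent.
(5) (exactly one): #687 ∉ urgent.
Only one tag left: #687 ∈ locked.
(2): #403 matches #687: #403 ∈ locked.
(1): #312 ∉ locked.
(4): only 4 candidates remain for locked, so all are in.
Only one tag left: #312 ∈ urgent.

locked = {#403, #431, #687, #804}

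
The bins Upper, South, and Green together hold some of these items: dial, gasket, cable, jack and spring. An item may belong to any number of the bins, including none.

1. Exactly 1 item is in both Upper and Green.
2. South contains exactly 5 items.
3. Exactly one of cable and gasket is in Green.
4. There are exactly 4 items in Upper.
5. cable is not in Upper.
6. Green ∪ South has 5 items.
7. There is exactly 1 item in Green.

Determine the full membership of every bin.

Upper = {dial, gasket, jack, spring}; South = {cable, dial, gasket, jack, spring}; Green = {gasket}

From (5): cable ∉ Upper.
(2): only 5 candidates remain for South, so all are in.
(4): only 4 candidates remain for Upper, so all are in.
Suppose dial ∈ Green: no assignment then satisfies all the clues, so dial ∉ Green.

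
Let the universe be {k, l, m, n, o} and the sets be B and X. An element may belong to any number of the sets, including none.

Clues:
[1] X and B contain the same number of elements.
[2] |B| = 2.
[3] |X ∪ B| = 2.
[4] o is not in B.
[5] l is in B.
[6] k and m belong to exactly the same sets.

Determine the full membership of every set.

B = {l, n}; X = {l, n}

From (4): o ∉ B.
From (5): l ∈ B.
Suppose k ∈ B: no assignment then satisfies all the clues, so k ∉ B.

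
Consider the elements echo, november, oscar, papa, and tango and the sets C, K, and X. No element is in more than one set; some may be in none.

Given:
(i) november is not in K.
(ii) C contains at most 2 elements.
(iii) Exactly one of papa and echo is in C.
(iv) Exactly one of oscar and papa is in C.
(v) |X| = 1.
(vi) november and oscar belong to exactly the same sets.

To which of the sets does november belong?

From (i): november ∉ K.
(vi): oscar matches november: oscar ∉ K.
Suppose november ∈ C: no assignment then satisfies all the clues, so november ∉ C.

november: none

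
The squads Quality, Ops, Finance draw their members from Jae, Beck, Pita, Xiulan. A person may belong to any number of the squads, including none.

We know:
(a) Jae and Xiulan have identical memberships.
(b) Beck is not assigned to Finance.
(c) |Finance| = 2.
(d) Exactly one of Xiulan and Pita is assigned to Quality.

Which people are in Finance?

Finance = {Jae, Xiulan}

From (b): Beck ∉ Finance.
Suppose Jae ∉ Finance: no assignment then satisfies all the clues, so Jae ∈ Finance.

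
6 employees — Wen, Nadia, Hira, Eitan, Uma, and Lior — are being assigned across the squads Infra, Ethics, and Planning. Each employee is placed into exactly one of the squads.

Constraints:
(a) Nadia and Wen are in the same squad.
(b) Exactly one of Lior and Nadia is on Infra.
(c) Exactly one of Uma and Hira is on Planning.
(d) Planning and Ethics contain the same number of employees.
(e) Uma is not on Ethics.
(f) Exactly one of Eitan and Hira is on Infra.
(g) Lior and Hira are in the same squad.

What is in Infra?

Infra = {Hira, Lior}

From (e): Uma ∉ Ethics.
Suppose Wen ∈ Infra: no assignment then satisfies all the clues, so Wen ∉ Infra.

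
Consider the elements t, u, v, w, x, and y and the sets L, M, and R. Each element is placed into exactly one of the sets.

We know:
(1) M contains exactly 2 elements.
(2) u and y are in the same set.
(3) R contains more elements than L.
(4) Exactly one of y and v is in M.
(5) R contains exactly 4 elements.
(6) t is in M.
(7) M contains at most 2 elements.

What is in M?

M = {t, v}

From (6): t ∈ M.
Suppose u ∈ M: no assignment then satisfies all the clues, so u ∉ M.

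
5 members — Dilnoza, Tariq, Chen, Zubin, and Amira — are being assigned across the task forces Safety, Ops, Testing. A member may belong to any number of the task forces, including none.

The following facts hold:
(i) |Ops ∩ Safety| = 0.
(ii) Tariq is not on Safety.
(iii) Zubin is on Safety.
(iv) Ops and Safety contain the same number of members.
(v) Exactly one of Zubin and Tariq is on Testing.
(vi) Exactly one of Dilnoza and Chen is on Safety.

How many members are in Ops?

2

From (ii): Tariq ∉ Safety.
From (iii): Zubin ∈ Safety.
Suppose Zubin ∈ Ops: no assignment then satisfies all the clues, so Zubin ∉ Ops.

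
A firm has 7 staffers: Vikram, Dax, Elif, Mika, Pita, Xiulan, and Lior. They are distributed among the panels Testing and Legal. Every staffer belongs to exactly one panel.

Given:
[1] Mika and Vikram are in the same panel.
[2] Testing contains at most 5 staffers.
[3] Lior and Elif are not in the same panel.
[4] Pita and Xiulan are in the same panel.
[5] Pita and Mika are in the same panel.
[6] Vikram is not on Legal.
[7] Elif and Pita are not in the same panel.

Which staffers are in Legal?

Legal = {Dax, Elif}

From (6): Vikram ∉ Legal.
(1): Mika matches Vikram: Mika ∉ Legal.
(5): Pita matches Mika: Pita ∉ Legal.
Only one panel left: Vikram ∈ Testing.
Only one panel left: Mika ∈ Testing.
Only one panel left: Pita ∈ Testing.
(4): Xiulan matches Pita: Xiulan ∈ Testing.
(7): Elif ∉ Testing.
Only one panel left: Elif ∈ Legal.
(3): Lior ∉ Legal.
Only one panel left: Lior ∈ Testing.
Only one panel left: Dax ∈ Legal.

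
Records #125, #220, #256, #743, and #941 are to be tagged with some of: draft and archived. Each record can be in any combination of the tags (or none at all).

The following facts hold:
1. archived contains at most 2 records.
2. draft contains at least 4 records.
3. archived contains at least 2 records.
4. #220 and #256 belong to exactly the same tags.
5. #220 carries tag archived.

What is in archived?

archived = {#220, #256}

From (5): #220 ∈ archived.
(4): #256 matches #220: #256 ∈ archived.
(1): archived already has 2, so the rest are out.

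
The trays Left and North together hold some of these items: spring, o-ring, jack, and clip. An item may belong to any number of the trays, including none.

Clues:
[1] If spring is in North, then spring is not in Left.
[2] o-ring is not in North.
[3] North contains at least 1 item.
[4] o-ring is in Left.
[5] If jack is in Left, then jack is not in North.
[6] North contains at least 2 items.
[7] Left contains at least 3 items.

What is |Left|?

From (2): o-ring ∉ North.
From (4): o-ring ∈ Left.
Suppose clip ∉ Left: no assignment then satisfies all the clues, so clip ∈ Left.

3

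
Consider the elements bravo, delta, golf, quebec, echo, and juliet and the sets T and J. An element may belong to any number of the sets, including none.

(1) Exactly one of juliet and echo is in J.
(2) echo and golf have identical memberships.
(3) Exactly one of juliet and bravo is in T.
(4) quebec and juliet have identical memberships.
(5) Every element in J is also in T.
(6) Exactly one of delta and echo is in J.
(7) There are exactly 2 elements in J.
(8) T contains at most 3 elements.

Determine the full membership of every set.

T = {bravo, echo, golf}; J = {echo, golf}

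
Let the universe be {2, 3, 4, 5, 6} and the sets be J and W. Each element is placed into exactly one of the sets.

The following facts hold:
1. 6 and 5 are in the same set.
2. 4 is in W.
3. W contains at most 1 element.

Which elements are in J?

J = {2, 3, 5, 6}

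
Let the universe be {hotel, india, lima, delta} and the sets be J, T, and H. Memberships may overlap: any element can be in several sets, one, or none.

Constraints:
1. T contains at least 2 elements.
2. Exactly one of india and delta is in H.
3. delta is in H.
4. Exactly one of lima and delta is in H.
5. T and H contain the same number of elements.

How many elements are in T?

2

From (3): delta ∈ H.
(2) (exactly one): india ∉ H.
(4) (exactly one): lima ∉ H.
Suppose hotel ∉ H: no assignment then satisfies all the clues, so hotel ∈ H.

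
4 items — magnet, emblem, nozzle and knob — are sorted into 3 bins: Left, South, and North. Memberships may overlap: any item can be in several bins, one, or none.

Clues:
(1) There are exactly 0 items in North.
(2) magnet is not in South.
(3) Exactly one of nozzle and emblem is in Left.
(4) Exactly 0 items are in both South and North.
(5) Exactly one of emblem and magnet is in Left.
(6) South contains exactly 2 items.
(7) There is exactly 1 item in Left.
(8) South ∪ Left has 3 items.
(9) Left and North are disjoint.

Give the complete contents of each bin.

Left = {emblem}; South = {knob, nozzle}; North = {}

From (2): magnet ∉ South.
(1): North already has 0, so the rest are out.
Suppose magnet ∈ Left: no assignment then satisfies all the clues, so magnet ∉ Left.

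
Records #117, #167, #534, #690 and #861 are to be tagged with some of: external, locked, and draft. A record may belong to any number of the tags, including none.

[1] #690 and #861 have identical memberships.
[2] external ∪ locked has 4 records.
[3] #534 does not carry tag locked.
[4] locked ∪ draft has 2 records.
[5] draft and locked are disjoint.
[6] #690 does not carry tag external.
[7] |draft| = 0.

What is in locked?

locked = {#690, #861}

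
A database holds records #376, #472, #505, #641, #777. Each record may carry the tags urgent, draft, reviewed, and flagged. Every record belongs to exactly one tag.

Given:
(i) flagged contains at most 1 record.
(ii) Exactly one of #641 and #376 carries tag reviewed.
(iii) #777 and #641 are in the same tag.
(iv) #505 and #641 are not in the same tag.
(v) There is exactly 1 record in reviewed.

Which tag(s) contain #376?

#376: reviewed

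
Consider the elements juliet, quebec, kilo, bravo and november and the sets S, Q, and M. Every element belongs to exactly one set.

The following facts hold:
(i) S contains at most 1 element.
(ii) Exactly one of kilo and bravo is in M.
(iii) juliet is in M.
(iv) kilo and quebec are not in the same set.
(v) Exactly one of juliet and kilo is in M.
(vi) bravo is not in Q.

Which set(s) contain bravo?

bravo: M

From (iii): juliet ∈ M.
From (vi): bravo ∉ Q.
(v) (exactly one): kilo ∉ M.
(ii) (exactly one): bravo ∈ M.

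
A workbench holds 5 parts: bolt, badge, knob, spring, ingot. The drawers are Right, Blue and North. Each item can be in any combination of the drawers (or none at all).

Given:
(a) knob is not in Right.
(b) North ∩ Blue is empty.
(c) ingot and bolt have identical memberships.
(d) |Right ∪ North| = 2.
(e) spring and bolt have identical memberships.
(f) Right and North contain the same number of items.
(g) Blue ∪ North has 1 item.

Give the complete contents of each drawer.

From (a): knob ∉ Right.
Suppose bolt ∈ Right: no assignment then satisfies all the clues, so bolt ∉ Right.

Right = {badge}; Blue = {}; North = {knob}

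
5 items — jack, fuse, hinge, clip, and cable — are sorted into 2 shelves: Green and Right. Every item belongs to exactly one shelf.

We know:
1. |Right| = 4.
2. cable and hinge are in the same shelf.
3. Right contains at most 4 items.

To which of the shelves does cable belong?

cable: Right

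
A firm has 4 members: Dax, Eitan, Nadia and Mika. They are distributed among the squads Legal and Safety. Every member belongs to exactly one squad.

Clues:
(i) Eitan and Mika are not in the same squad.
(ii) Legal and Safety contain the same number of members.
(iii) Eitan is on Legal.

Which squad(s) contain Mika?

From (iii): Eitan ∈ Legal.
(i): Mika ∉ Legal.
Only one squad left: Mika ∈ Safety.

Mika: Safety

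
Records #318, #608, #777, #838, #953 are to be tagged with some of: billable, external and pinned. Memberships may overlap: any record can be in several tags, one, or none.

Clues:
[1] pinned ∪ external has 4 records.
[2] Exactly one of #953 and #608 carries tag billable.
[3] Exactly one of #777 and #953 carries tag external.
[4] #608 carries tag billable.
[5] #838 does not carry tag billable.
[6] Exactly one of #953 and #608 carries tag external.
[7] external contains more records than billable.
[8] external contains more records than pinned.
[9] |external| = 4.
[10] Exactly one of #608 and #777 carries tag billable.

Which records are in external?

external = {#318, #608, #777, #838}

From (4): #608 ∈ billable.
From (5): #838 ∉ billable.
(2) (exactly one): #953 ∉ billable.
(10) (exactly one): #777 ∉ billable.
Suppose #318 ∉ external: no assignment then satisfies all the clues, so #318 ∈ external.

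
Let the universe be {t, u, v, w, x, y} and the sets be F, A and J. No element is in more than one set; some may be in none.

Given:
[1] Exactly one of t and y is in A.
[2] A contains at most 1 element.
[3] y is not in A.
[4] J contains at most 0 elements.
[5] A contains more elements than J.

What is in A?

A = {t}

From (3): y ∉ A.
(1) (exactly one): t ∈ A.
(2): A already has 1, so the rest are out.
(4): J already has 0, so the rest are out.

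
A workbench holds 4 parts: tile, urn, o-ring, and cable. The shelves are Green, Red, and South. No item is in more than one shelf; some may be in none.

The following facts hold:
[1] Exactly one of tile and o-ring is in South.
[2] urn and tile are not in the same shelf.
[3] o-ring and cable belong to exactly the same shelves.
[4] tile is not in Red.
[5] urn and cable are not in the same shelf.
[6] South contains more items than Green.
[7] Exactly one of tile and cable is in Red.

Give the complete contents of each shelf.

Green = {}; Red = {cable, o-ring}; South = {tile}

From (4): tile ∉ Red.
(7) (exactly one): cable ∈ Red.
(3): o-ring matches cable: o-ring ∉ Green.
(3): o-ring matches cable: o-ring ∈ Red.
(5): urn ∉ Red.
(1) (exactly one): tile ∈ South.
(2): urn ∉ South.
Suppose urn ∈ Green: no assignment then satisfies all the clues, so urn ∉ Green.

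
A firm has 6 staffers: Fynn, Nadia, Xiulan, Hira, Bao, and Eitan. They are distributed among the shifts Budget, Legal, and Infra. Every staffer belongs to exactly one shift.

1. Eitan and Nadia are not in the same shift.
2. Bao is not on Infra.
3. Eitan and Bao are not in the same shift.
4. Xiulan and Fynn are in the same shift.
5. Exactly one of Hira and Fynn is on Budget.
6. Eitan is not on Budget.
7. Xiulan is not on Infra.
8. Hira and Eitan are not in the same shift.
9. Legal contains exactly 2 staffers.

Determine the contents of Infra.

Infra = {Eitan}

From (2): Bao ∉ Infra.
From (6): Eitan ∉ Budget.
From (7): Xiulan ∉ Infra.
(4): Fynn matches Xiulan: Fynn ∉ Infra.
Suppose Nadia ∈ Infra: no assignment then satisfies all the clues, so Nadia ∉ Infra.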